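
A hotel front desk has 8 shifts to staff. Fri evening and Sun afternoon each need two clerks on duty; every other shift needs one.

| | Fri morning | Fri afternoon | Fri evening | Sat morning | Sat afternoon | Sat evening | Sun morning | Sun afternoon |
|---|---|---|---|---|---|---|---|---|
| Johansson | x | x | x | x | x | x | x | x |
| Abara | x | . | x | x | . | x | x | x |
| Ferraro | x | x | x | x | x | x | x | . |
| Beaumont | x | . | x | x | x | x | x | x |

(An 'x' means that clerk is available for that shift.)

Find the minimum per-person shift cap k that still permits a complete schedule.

With 4 clerks and 10 worker-slots to fill, someone must work at least ⌈10/4⌉ = 3 shifts, so k ≥ 3.
k = 3 works: Fri morning→Abara, Fri afternoon→Johansson, Fri evening→Ferraro+Beaumont, Sat morning→Abara, Sat afternoon→Johansson, Sat evening→Ferraro, Sun morning→Ferraro, Sun afternoon→Johansson+Abara.
Loads: Johansson 3, Abara 3, Ferraro 3, Beaumont 1 — all ≤ 3.

3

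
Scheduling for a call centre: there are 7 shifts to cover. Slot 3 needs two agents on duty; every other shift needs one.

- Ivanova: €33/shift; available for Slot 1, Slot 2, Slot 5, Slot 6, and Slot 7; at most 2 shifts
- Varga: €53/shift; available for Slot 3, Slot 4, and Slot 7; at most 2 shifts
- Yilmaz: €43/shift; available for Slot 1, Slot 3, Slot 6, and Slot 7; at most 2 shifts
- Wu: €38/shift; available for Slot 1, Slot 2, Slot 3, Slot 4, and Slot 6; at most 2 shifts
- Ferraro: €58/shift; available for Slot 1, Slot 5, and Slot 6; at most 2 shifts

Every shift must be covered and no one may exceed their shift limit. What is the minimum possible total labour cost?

€334

Picking the cheapest available agent for each shift independently would cost €284, but that ignores the shift limits.
An optimal schedule: Slot 1→Wu, Slot 2→Ivanova, Slot 3→Varga+Yilmaz, Slot 4→Varga, Slot 5→Ivanova, Slot 6→Wu, Slot 7→Yilmaz.
Total: 38 + 33 + 53 + 43 + 53 + 33 + 38 + 43 = €334.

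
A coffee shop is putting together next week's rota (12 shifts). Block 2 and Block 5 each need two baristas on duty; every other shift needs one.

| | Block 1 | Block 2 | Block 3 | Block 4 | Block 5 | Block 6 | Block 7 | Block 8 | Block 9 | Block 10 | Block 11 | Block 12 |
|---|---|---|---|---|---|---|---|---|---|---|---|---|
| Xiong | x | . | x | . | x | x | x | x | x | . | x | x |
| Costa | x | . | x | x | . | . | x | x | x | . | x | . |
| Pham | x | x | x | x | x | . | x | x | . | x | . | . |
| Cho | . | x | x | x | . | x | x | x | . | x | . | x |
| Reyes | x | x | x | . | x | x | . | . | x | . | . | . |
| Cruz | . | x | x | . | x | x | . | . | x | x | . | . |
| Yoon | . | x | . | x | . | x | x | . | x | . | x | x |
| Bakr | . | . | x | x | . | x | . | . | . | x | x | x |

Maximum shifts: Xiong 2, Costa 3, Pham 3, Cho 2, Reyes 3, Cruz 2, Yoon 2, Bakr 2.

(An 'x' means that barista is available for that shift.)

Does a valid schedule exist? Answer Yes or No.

Yes

One valid schedule: Block 1→Xiong, Block 2→Reyes+Cruz, Block 3→Pham, Block 4→Costa, Block 5→Pham+Reyes, Block 6→Cho, Block 7→Costa, Block 8→Xiong, Block 9→Reyes, Block 10→Pham, Block 11→Costa, Block 12→Cho.
Loads: Xiong 2/2, Costa 3/3, Pham 3/3, Cho 2/2, Reyes 3/3, Cruz 1/2, Yoon 0/2, Bakr 0/2 — all within limits.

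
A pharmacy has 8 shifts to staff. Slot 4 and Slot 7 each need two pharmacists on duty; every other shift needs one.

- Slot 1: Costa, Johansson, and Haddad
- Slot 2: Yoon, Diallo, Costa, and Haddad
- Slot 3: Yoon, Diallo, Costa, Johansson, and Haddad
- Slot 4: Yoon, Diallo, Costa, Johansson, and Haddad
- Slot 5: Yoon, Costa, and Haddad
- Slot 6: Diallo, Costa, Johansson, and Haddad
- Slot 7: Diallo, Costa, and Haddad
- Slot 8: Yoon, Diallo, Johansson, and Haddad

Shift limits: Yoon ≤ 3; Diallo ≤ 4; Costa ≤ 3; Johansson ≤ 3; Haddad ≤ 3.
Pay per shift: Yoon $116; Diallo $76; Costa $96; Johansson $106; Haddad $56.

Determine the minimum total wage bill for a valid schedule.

Picking the cheapest available pharmacist for each shift independently would cost $600, but that ignores the shift limits.
An optimal schedule: Slot 1→Haddad, Slot 2→Diallo, Slot 3→Costa, Slot 4→Diallo+Costa, Slot 5→Haddad, Slot 6→Costa, Slot 7→Haddad+Diallo, Slot 8→Diallo.
Total: 56 + 76 + 96 + 76 + 96 + 56 + 96 + 56 + 76 + 76 = $760.

$760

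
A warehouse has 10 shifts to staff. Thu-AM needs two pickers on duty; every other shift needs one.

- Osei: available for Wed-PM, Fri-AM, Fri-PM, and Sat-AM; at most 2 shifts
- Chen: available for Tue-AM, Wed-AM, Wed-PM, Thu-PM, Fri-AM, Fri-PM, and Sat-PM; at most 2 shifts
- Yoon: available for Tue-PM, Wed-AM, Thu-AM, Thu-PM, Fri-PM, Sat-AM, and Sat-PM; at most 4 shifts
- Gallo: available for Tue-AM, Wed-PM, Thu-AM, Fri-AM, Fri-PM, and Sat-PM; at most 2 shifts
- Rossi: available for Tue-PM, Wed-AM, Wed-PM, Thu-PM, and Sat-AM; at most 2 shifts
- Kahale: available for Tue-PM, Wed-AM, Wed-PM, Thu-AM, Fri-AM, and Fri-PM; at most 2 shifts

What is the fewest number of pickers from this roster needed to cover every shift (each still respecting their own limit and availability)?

11 slots to fill and no one can take more than 4, so at least ⌈11/4⌉ = 3 pickers are needed.
Any 4 pickers together have capacity at most 4+2+2+2 = 10 < 11 slots, so 4 can never suffice.
Osei, Chen, Yoon, Gallo, and Rossi alone can cover everything: Tue-AM→Chen, Tue-PM→Yoon, Wed-AM→Chen, Wed-PM→Rossi, Thu-AM→Yoon+Gallo, Thu-PM→Yoon, Fri-AM→Osei, Fri-PM→Gallo, Sat-AM→Osei, Sat-PM→Yoon.

5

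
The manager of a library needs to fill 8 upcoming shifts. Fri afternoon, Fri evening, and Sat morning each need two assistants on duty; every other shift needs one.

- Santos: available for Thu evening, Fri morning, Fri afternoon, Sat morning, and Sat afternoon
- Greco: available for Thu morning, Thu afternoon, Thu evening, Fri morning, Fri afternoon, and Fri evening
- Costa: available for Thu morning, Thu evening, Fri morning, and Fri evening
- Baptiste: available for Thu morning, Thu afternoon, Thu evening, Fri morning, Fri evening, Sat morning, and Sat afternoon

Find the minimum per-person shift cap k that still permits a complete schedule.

With 4 assistants and 11 worker-slots to fill, someone must work at least ⌈11/4⌉ = 3 shifts, so k ≥ 3.
k = 3 works: Thu morning→Greco, Thu afternoon→Greco, Thu evening→Costa, Fri morning→Costa, Fri afternoon→Santos+Greco, Fri evening→Costa+Baptiste, Sat morning→Santos+Baptiste, Sat afternoon→Santos.
Loads: Santos 3, Greco 3, Costa 3, Baptiste 2 — all ≤ 3.

3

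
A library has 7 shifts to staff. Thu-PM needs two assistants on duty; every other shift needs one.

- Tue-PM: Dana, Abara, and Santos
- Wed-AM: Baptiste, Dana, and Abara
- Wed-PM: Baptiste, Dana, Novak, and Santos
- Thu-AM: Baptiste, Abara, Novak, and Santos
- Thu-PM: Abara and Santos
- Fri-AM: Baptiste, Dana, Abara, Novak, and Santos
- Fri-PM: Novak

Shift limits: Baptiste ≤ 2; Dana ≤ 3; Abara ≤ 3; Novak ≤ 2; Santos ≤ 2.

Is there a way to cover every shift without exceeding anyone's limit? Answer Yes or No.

Thu-PM can only be covered by Abara and Santos, so that assignment is forced.
Fri-PM can only be covered by Novak, so that assignment is forced.
One valid schedule: Tue-PM→Dana, Wed-AM→Baptiste, Wed-PM→Baptiste, Thu-AM→Abara, Thu-PM→Abara+Santos, Fri-AM→Dana, Fri-PM→Novak.
Loads: Baptiste 2/2, Dana 2/3, Abara 2/3, Novak 1/2, Santos 1/2 — all within limits.

Yes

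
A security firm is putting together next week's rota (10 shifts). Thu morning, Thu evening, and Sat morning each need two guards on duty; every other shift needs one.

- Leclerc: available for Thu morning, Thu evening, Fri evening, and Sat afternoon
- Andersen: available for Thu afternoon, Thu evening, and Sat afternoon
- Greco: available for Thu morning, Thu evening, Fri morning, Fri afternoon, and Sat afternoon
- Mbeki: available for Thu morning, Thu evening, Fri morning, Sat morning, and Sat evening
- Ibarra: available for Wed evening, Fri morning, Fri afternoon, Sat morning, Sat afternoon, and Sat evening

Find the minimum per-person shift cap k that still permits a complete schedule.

With 5 guards and 13 worker-slots to fill, someone must work at least ⌈13/5⌉ = 3 shifts, so k ≥ 3.
k = 3 works: Wed evening→Ibarra, Thu morning→Leclerc+Greco, Thu afternoon→Andersen, Thu evening→Andersen+Mbeki, Fri morning→Greco, Fri afternoon→Greco, Fri evening→Leclerc, Sat morning→Mbeki+Ibarra, Sat afternoon→Leclerc, Sat evening→Mbeki.
Loads: Leclerc 3, Andersen 2, Greco 3, Mbeki 3, Ibarra 2 — all ≤ 3.

3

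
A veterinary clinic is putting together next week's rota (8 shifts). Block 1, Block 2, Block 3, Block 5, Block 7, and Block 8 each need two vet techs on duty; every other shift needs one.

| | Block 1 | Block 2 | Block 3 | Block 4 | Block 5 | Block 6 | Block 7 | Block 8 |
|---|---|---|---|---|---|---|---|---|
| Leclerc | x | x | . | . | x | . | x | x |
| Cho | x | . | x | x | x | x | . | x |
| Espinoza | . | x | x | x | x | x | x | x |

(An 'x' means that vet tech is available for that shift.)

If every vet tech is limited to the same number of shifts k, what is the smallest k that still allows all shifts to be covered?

With 3 vet techs and 14 worker-slots to fill, someone must work at least ⌈14/3⌉ = 5 shifts, so k ≥ 5.
k = 5 works: Block 1→Leclerc+Cho, Block 2→Leclerc+Espinoza, Block 3→Cho+Espinoza, Block 4→Cho, Block 5→Leclerc+Cho, Block 6→Cho, Block 7→Leclerc+Espinoza, Block 8→Leclerc+Espinoza.
Loads: Leclerc 5, Cho 5, Espinoza 4 — all ≤ 5.

5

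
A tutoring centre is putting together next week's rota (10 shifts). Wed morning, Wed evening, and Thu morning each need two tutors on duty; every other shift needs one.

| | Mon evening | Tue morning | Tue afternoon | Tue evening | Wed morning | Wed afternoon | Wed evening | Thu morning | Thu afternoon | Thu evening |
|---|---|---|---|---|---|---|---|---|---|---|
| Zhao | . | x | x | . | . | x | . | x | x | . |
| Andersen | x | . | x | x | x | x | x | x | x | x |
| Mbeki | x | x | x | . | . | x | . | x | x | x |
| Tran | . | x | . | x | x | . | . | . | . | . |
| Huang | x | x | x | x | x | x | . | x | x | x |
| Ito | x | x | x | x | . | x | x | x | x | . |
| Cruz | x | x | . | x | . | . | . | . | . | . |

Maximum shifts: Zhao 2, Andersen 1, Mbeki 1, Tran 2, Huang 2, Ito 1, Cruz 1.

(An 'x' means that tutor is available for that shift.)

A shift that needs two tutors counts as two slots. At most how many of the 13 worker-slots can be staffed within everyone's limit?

10

Total capacity across all tutors is 2+1+1+2+2+1+1 = 10, and 13 slots are needed, so at most 10 can be filled.
An assignment achieving 10: Mon evening→Huang, Tue morning→Cruz, Tue afternoon→Zhao, Tue evening→Tran, Wed morning→Tran+Huang, Wed afternoon→Zhao, Wed evening→Andersen+Ito, Thu evening→Mbeki.
Loads: Zhao 2/2, Andersen 1/1, Mbeki 1/1, Tran 2/2, Huang 2/2, Ito 1/1, Cruz 1/1.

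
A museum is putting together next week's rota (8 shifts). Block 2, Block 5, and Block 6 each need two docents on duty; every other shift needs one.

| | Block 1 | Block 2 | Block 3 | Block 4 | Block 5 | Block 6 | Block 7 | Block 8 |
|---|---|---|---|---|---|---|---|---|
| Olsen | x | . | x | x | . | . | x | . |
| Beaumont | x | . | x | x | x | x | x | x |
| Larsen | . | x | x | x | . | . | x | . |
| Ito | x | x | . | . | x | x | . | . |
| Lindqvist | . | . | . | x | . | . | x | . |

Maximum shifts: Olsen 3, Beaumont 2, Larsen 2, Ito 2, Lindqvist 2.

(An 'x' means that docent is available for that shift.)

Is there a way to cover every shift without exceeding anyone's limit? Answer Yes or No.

No

Total capacity is 11 and 11 slots are needed, so capacity alone doesn't rule it out.
Shifts {Block 2, Block 5, Block 6} need 6 worker-slots in total, but the docents available for any of those shifts (Beaumont, Larsen, and Ito) can supply at most 5 among them. So no valid schedule exists.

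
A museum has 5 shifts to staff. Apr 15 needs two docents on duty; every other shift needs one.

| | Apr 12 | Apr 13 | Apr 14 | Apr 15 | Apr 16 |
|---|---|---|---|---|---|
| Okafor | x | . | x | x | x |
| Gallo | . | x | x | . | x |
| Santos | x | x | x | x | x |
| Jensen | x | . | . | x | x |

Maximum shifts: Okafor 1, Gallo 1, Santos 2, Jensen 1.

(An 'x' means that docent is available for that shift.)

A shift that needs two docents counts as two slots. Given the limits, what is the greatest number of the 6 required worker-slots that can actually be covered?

Total capacity across all docents is 1+1+2+1 = 5, and 6 slots are needed, so at most 5 can be filled.
An assignment achieving 5: Apr 12→Okafor, Apr 13→Gallo, Apr 14→Santos, Apr 15→Santos+Jensen.
Loads: Okafor 1/1, Gallo 1/1, Santos 2/2, Jensen 1/1.

5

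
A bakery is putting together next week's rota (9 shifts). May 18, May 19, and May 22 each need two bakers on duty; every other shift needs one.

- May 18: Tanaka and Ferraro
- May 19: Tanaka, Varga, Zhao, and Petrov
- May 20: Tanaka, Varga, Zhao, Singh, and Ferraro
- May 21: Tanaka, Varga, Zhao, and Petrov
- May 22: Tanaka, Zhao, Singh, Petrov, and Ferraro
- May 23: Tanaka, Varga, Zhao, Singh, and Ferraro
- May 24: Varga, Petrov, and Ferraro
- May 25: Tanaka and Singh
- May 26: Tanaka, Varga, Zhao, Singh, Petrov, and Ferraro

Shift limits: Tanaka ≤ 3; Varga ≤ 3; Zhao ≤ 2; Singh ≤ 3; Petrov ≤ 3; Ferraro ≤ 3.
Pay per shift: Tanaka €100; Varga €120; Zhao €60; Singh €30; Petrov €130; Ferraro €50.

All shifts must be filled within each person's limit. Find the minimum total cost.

May 18 can only be covered by Tanaka and Ferraro, so that assignment is forced.
Picking the cheapest available baker for each shift independently would cost €620, but that ignores the shift limits.
An optimal schedule: May 18→Ferraro+Tanaka, May 19→Zhao+Tanaka, May 20→Singh, May 21→Zhao, May 22→Ferraro+Tanaka, May 23→Singh, May 24→Ferraro, May 25→Singh, May 26→Varga.
Total: 50 + 100 + 60 + 100 + 30 + 60 + 50 + 100 + 30 + 50 + 30 + 120 = €780.

€780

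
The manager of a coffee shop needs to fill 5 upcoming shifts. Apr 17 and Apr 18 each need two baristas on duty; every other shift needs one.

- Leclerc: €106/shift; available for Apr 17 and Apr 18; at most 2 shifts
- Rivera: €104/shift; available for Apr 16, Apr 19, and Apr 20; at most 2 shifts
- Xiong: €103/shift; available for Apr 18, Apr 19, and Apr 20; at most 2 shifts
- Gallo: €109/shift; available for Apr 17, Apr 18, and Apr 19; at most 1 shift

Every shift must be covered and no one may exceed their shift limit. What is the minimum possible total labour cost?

Apr 16 can only be covered by Rivera, so that assignment is forced.
Apr 17 can only be covered by Leclerc and Gallo, so that assignment is forced.
Picking the cheapest available barista for each shift independently would cost €734, but that ignores the shift limits.
An optimal schedule: Apr 16→Rivera, Apr 17→Leclerc+Gallo, Apr 18→Leclerc+Xiong, Apr 19→Xiong, Apr 20→Rivera.
Total: 104 + 106 + 109 + 106 + 103 + 103 + 104 = €735.

€735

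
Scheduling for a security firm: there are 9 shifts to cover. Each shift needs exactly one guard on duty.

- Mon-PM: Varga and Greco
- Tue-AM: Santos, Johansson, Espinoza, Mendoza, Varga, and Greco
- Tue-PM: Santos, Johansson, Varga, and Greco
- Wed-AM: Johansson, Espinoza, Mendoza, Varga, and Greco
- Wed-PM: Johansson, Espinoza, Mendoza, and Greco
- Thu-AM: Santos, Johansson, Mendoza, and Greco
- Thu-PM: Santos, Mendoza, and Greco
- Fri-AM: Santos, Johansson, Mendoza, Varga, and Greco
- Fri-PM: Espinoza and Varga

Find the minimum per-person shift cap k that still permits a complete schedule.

With 6 guards and 9 worker-slots to fill, someone must work at least ⌈9/6⌉ = 2 shifts, so k ≥ 2.
k = 2 works: Mon-PM→Varga, Tue-AM→Mendoza, Tue-PM→Santos, Wed-AM→Espinoza, Wed-PM→Johansson, Thu-AM→Johansson, Thu-PM→Santos, Fri-AM→Mendoza, Fri-PM→Espinoza.
Loads: Santos 2, Johansson 2, Espinoza 2, Mendoza 2, Varga 1, Greco 0 — all ≤ 2.

2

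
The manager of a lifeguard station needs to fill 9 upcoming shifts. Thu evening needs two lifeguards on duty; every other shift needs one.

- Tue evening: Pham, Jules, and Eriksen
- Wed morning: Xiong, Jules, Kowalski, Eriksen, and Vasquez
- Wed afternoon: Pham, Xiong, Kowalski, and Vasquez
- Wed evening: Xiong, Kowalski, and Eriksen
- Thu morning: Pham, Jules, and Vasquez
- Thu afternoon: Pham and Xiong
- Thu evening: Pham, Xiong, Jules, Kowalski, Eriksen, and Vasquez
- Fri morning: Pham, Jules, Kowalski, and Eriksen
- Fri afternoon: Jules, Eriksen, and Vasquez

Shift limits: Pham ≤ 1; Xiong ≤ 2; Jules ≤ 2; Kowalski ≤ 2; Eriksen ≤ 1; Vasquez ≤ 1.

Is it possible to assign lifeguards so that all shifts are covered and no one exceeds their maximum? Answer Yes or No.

Total capacity is 1+2+2+2+1+1 = 9 but 10 worker-slots are needed — infeasible.

No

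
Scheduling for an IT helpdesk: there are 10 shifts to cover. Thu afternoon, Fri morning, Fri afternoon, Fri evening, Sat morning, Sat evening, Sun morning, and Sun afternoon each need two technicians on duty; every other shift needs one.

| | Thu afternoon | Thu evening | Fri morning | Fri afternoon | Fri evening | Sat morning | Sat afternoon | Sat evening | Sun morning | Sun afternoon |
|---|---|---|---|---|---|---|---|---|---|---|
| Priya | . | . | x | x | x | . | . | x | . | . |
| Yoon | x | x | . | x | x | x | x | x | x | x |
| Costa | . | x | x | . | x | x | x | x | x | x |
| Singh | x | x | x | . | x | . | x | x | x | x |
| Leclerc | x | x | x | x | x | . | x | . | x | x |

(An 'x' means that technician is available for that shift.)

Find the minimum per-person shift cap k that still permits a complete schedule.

4

With 5 technicians and 18 worker-slots to fill, someone must work at least ⌈18/5⌉ = 4 shifts, so k ≥ 4.
k = 4 works: Thu afternoon→Yoon+Singh, Thu evening→Yoon, Fri morning→Priya+Costa, Fri afternoon→Priya+Yoon, Fri evening→Priya+Singh, Sat morning→Yoon+Costa, Sat afternoon→Costa, Sat evening→Priya+Costa, Sun morning→Singh+Leclerc, Sun afternoon→Singh+Leclerc.
Loads: Priya 4, Yoon 4, Costa 4, Singh 4, Leclerc 2 — all ≤ 4.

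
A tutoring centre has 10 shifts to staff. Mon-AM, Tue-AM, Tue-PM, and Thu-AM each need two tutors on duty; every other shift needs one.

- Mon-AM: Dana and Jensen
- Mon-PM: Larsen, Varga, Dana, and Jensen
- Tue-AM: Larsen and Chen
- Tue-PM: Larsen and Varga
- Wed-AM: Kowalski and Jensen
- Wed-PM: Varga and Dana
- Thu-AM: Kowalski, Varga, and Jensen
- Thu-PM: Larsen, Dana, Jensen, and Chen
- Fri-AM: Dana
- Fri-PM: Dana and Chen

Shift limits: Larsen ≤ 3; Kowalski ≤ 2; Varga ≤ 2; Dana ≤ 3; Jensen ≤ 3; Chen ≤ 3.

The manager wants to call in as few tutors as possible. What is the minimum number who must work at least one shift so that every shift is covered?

14 slots to fill and no one can take more than 3, so at least ⌈14/3⌉ = 5 tutors are needed.
Larsen, Varga, Dana, Jensen, and Chen alone can cover everything: Mon-AM→Dana+Jensen, Mon-PM→Larsen, Tue-AM→Larsen+Chen, Tue-PM→Larsen+Varga, Wed-AM→Jensen, Wed-PM→Dana, Thu-AM→Varga+Jensen, Thu-PM→Chen, Fri-AM→Dana, Fri-PM→Chen.

5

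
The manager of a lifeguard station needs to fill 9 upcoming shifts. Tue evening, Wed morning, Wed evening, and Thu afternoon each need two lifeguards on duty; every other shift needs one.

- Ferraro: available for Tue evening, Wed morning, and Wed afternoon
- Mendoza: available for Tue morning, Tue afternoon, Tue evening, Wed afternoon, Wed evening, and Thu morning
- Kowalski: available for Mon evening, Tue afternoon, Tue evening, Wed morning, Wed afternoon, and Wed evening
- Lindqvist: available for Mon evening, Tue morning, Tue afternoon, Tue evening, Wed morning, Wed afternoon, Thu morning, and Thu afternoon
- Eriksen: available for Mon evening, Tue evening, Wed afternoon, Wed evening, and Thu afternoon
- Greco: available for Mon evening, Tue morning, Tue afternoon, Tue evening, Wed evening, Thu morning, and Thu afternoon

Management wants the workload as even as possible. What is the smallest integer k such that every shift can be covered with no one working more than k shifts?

With 6 lifeguards and 13 worker-slots to fill, someone must work at least ⌈13/6⌉ = 3 shifts, so k ≥ 3.
k = 3 works: Mon evening→Kowalski, Tue morning→Mendoza, Tue afternoon→Mendoza, Tue evening→Ferraro+Lindqvist, Wed morning→Ferraro+Kowalski, Wed afternoon→Ferraro, Wed evening→Kowalski+Eriksen, Thu morning→Mendoza, Thu afternoon→Lindqvist+Eriksen.
Loads: Ferraro 3, Mendoza 3, Kowalski 3, Lindqvist 2, Eriksen 2, Greco 0 — all ≤ 3.

3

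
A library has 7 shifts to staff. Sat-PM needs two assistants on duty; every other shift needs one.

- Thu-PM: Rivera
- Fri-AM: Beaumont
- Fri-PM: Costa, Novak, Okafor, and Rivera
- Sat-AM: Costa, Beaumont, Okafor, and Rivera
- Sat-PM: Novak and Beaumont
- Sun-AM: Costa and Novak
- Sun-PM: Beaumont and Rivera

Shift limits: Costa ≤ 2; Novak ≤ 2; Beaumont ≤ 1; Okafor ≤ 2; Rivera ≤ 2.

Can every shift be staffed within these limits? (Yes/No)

Total capacity is 9 and 8 slots are needed, so capacity alone doesn't rule it out.
Shifts {Fri-AM, Sat-PM} need 3 worker-slots in total, but the assistants available for any of those shifts (Novak and Beaumont) can supply at most 2 among them. So no valid schedule exists.

No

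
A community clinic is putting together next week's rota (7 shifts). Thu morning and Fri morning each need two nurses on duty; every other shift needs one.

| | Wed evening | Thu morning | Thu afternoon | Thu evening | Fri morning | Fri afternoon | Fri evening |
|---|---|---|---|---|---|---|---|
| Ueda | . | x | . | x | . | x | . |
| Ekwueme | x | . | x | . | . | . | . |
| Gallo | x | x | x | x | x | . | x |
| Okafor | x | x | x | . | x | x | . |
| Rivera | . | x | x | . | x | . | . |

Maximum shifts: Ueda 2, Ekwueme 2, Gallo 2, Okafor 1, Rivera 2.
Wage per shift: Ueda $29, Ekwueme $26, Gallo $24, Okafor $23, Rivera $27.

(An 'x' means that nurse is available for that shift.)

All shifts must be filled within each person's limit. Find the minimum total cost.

$235

Fri evening can only be covered by Gallo, so that assignment is forced.
Picking the cheapest available nurse for each shift independently would cost $211, but that ignores the shift limits.
An optimal schedule: Wed evening→Ekwueme, Thu morning→Okafor+Rivera, Thu afternoon→Ekwueme, Thu evening→Ueda, Fri morning→Gallo+Rivera, Fri afternoon→Ueda, Fri evening→Gallo.
Total: 26 + 23 + 27 + 26 + 29 + 24 + 27 + 29 + 24 = $235.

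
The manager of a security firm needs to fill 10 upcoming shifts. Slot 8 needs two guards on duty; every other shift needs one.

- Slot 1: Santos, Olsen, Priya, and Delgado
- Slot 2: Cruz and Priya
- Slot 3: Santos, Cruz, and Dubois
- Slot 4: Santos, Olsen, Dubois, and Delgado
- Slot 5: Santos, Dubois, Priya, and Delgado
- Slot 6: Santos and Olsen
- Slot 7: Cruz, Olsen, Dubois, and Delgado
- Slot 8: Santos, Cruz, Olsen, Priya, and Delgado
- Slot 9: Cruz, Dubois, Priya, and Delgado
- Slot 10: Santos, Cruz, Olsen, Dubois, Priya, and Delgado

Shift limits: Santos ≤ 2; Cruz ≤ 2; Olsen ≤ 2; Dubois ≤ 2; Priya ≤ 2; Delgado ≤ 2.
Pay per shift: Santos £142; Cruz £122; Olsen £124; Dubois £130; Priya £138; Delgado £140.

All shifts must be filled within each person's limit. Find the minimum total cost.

Picking the cheapest available guard for each shift independently would cost £1358, but that ignores the shift limits.
An optimal schedule: Slot 1→Olsen, Slot 2→Cruz, Slot 3→Cruz, Slot 4→Dubois, Slot 5→Dubois, Slot 6→Olsen, Slot 7→Delgado, Slot 8→Delgado+Santos, Slot 9→Priya, Slot 10→Priya.
Total: 124 + 122 + 122 + 130 + 130 + 124 + 140 + 140 + 142 + 138 + 138 = £1450.

£1450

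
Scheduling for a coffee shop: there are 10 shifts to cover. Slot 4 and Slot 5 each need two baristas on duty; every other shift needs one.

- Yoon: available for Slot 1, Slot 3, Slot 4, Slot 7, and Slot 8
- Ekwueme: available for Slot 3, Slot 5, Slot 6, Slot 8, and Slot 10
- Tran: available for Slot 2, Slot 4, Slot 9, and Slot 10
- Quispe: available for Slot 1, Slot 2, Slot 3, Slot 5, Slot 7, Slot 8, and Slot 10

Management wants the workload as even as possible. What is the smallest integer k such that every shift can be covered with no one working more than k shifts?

With 4 baristas and 12 worker-slots to fill, someone must work at least ⌈12/4⌉ = 3 shifts, so k ≥ 3.
k = 3 works: Slot 1→Yoon, Slot 2→Tran, Slot 3→Ekwueme, Slot 4→Yoon+Tran, Slot 5→Ekwueme+Quispe, Slot 6→Ekwueme, Slot 7→Yoon, Slot 8→Quispe, Slot 9→Tran, Slot 10→Quispe.
Loads: Yoon 3, Ekwueme 3, Tran 3, Quispe 3 — all ≤ 3.

3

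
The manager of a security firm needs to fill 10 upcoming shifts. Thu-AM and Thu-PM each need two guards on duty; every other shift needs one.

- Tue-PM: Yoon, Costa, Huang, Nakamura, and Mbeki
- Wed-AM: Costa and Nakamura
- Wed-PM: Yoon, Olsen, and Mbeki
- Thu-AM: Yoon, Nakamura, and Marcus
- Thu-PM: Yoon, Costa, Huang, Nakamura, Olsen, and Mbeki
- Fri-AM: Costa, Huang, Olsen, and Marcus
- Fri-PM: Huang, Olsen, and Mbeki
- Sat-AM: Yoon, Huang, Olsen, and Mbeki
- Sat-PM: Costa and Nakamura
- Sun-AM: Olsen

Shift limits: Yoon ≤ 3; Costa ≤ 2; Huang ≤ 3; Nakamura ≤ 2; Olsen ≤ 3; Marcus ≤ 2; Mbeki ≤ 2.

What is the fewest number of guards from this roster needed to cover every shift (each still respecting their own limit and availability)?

12 slots to fill and no one can take more than 3, so at least ⌈12/3⌉ = 4 guards are needed.
Any 4 guards together have capacity at most 3+3+3+2 = 11 < 12 slots, so 4 can never suffice.
Yoon, Costa, Huang, Nakamura, and Olsen alone can cover everything: Tue-PM→Huang, Wed-AM→Costa, Wed-PM→Yoon, Thu-AM→Yoon+Nakamura, Thu-PM→Nakamura+Olsen, Fri-AM→Huang, Fri-PM→Huang, Sat-AM→Yoon, Sat-PM→Costa, Sun-AM→Olsen.

5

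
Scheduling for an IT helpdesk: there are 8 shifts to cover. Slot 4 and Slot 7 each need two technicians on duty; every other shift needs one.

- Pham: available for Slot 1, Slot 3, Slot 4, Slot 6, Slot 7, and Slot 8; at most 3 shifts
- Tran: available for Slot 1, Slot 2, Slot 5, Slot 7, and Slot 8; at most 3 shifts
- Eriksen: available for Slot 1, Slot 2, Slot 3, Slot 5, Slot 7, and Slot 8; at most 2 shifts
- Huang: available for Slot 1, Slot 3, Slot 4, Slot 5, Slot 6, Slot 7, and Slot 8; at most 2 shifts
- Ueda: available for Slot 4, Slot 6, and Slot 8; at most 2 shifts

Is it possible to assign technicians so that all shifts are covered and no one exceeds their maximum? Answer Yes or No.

Yes

One valid schedule: Slot 1→Tran, Slot 2→Tran, Slot 3→Pham, Slot 4→Pham+Huang, Slot 5→Tran, Slot 6→Pham, Slot 7→Eriksen+Huang, Slot 8→Eriksen.
Loads: Pham 3/3, Tran 3/3, Eriksen 2/2, Huang 2/2, Ueda 0/2 — all within limits.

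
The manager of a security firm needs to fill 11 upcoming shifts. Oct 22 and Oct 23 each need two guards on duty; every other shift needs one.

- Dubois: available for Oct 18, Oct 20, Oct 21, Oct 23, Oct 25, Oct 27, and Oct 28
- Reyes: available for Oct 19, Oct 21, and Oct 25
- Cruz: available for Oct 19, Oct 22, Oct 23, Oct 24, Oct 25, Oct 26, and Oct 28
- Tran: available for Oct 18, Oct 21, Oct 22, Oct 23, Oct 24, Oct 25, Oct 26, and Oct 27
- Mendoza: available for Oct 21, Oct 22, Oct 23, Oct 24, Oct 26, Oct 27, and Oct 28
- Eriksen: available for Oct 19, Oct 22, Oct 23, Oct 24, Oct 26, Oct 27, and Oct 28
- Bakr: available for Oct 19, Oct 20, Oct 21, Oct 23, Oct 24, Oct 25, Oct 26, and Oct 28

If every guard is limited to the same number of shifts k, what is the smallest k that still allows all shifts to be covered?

With 7 guards and 13 worker-slots to fill, someone must work at least ⌈13/7⌉ = 2 shifts, so k ≥ 2.
k = 2 works: Oct 18→Dubois, Oct 19→Reyes, Oct 20→Dubois, Oct 21→Reyes, Oct 22→Mendoza+Eriksen, Oct 23→Eriksen+Bakr, Oct 24→Cruz, Oct 25→Cruz, Oct 26→Tran, Oct 27→Tran, Oct 28→Mendoza.
Loads: Dubois 2, Reyes 2, Cruz 2, Tran 2, Mendoza 2, Eriksen 2, Bakr 1 — all ≤ 2.

2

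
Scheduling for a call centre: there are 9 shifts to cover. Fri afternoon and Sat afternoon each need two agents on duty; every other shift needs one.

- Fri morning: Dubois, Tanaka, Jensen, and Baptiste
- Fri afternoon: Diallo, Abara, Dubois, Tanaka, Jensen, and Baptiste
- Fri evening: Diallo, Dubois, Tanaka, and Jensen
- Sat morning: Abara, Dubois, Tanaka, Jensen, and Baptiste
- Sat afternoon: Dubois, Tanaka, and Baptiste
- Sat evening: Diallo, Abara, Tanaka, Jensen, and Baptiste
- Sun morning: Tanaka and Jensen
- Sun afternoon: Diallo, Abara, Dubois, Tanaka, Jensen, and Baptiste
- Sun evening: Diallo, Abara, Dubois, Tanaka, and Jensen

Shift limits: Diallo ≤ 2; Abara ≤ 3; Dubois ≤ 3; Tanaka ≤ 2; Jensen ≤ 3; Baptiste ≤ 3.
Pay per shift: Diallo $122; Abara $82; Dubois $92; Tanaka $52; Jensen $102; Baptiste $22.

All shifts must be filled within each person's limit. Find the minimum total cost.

$692

Picking the cheapest available agent for each shift independently would cost $392, but that ignores the shift limits.
An optimal schedule: Fri morning→Baptiste, Fri afternoon→Abara+Dubois, Fri evening→Dubois, Sat morning→Baptiste, Sat afternoon→Baptiste+Tanaka, Sat evening→Abara, Sun morning→Tanaka, Sun afternoon→Dubois, Sun evening→Abara.
Total: 22 + 82 + 92 + 92 + 22 + 22 + 52 + 82 + 52 + 92 + 82 = $692.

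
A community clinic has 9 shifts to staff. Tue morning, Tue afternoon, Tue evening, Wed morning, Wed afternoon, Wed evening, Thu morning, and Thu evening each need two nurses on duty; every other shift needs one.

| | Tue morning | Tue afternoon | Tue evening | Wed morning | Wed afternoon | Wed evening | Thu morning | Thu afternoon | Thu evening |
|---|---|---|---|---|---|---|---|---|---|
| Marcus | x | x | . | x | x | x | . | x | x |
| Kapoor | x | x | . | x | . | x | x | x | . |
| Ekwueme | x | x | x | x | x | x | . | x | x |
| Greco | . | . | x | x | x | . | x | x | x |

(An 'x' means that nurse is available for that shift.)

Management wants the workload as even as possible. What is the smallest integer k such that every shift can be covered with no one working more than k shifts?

5

With 4 nurses and 17 worker-slots to fill, someone must work at least ⌈17/4⌉ = 5 shifts, so k ≥ 5.
k = 5 works: Tue morning→Marcus+Kapoor, Tue afternoon→Marcus+Kapoor, Tue evening→Ekwueme+Greco, Wed morning→Ekwueme+Greco, Wed afternoon→Marcus+Ekwueme, Wed evening→Marcus+Kapoor, Thu morning→Kapoor+Greco, Thu afternoon→Kapoor, Thu evening→Marcus+Ekwueme.
Loads: Marcus 5, Kapoor 5, Ekwueme 4, Greco 3 — all ≤ 5.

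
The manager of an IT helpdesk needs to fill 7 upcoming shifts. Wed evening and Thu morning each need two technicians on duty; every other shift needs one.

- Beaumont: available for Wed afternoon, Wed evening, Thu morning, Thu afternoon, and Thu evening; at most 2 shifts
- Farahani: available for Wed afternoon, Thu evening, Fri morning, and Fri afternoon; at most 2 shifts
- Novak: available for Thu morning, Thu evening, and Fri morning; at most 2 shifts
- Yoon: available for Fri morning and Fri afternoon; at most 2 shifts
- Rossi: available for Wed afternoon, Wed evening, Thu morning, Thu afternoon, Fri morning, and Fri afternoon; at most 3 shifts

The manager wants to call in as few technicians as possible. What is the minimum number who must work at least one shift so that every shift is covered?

9 slots to fill and no one can take more than 3, so at least ⌈9/3⌉ = 3 technicians are needed.
Any 3 technicians together have capacity at most 3+2+2 = 7 < 9 slots, so 3 can never suffice.
Beaumont, Farahani, Novak, and Rossi alone can cover everything: Wed afternoon→Farahani, Wed evening→Beaumont+Rossi, Thu morning→Novak+Rossi, Thu afternoon→Beaumont, Thu evening→Novak, Fri morning→Rossi, Fri afternoon→Farahani.

4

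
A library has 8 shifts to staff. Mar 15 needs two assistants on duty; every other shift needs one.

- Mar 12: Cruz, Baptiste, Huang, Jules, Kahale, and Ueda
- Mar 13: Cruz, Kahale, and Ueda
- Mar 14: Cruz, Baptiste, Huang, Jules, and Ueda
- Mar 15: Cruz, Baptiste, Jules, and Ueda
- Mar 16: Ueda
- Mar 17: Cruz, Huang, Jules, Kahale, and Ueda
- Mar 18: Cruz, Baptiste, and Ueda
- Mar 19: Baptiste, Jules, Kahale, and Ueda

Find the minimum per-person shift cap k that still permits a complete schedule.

2

With 6 assistants and 9 worker-slots to fill, someone must work at least ⌈9/6⌉ = 2 shifts, so k ≥ 2.
k = 2 works: Mar 12→Huang, Mar 13→Cruz, Mar 14→Baptiste, Mar 15→Jules+Ueda, Mar 16→Ueda, Mar 17→Huang, Mar 18→Cruz, Mar 19→Baptiste.
Loads: Cruz 2, Baptiste 2, Huang 2, Jules 1, Kahale 0, Ueda 2 — all ≤ 2.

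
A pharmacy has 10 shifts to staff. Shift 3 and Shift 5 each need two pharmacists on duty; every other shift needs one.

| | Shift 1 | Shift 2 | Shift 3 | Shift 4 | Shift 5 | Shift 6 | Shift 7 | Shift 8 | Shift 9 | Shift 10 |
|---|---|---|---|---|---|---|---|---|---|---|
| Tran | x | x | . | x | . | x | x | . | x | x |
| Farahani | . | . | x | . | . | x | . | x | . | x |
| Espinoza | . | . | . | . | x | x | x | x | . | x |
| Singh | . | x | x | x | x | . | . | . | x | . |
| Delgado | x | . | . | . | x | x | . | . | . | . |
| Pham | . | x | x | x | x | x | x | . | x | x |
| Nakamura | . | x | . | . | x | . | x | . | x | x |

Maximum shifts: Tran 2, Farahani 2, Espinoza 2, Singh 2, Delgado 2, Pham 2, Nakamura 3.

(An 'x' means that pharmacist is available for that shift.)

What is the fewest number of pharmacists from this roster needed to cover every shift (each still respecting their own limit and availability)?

12 slots to fill and no one can take more than 3, so at least ⌈12/3⌉ = 4 pharmacists are needed.
Any 5 pharmacists together have capacity at most 3+2+2+2+2 = 11 < 12 slots, so 5 can never suffice.
Tran, Farahani, Espinoza, Singh, Delgado, and Pham alone can cover everything: Shift 1→Tran, Shift 2→Tran, Shift 3→Farahani+Singh, Shift 4→Singh, Shift 5→Delgado+Pham, Shift 6→Delgado, Shift 7→Espinoza, Shift 8→Farahani, Shift 9→Pham, Shift 10→Espinoza.

6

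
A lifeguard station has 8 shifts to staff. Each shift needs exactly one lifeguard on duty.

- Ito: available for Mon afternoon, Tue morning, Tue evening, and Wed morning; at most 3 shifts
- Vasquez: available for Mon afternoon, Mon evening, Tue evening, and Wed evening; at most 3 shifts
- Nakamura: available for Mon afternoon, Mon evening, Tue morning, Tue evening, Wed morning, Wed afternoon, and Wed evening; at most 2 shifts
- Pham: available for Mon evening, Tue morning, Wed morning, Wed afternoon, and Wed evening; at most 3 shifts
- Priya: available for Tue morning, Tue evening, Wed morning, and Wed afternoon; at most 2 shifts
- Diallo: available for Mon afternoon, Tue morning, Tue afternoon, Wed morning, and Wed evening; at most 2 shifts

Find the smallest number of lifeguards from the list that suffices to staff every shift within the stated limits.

3

8 slots to fill and no one can take more than 3, so at least ⌈8/3⌉ = 3 lifeguards are needed.
Ito, Pham, and Diallo alone can cover everything: Mon afternoon→Ito, Mon evening→Pham, Tue morning→Ito, Tue afternoon→Diallo, Tue evening→Ito, Wed morning→Diallo, Wed afternoon→Pham, Wed evening→Pham.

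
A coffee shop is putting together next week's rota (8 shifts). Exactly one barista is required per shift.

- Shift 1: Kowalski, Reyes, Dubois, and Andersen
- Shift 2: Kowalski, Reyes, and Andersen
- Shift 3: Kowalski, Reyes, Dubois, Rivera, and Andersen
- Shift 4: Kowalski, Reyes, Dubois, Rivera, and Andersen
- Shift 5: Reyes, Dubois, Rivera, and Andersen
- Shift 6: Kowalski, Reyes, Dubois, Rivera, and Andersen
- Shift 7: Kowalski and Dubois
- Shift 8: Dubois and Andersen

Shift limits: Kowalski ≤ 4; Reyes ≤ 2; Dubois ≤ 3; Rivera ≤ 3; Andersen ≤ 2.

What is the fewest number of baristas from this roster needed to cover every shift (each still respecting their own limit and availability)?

8 slots to fill and no one can take more than 4, so at least ⌈8/4⌉ = 2 baristas are needed.
Any 2 baristas together have capacity at most 4+3 = 7 < 8 slots, so 2 can never suffice.
Kowalski, Reyes, and Dubois alone can cover everything: Shift 1→Kowalski, Shift 2→Kowalski, Shift 3→Kowalski, Shift 4→Reyes, Shift 5→Reyes, Shift 6→Dubois, Shift 7→Kowalski, Shift 8→Dubois.

3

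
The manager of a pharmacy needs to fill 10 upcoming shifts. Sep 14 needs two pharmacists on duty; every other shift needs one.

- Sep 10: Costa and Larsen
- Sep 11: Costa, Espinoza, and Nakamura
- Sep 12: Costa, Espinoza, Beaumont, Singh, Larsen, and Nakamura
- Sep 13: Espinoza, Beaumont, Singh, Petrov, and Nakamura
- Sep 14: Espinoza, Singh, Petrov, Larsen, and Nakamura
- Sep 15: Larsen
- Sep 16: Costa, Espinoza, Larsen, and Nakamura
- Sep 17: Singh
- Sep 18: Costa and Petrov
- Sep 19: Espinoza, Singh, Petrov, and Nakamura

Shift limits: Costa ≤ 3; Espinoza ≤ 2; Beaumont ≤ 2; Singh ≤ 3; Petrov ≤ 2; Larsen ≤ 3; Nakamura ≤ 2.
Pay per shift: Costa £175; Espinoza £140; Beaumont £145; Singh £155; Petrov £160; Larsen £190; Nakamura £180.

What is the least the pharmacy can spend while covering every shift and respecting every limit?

£1720

Sep 15 can only be covered by Larsen, so that assignment is forced.
Sep 17 can only be covered by Singh, so that assignment is forced.
Picking the cheapest available pharmacist for each shift independently would cost £1675, but that ignores the shift limits.
An optimal schedule: Sep 10→Costa, Sep 11→Espinoza, Sep 12→Beaumont, Sep 13→Beaumont, Sep 14→Singh+Petrov, Sep 15→Larsen, Sep 16→Espinoza, Sep 17→Singh, Sep 18→Petrov, Sep 19→Singh.
Total: 175 + 140 + 145 + 145 + 155 + 160 + 190 + 140 + 155 + 160 + 155 = £1720.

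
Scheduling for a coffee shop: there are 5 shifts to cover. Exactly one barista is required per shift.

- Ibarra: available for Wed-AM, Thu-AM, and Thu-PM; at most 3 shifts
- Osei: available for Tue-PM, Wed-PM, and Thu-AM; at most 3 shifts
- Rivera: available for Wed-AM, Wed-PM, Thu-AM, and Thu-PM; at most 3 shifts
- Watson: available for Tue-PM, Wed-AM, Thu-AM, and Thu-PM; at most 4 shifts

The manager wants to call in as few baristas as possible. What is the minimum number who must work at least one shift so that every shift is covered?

5 slots to fill and no one can take more than 4, so at least ⌈5/4⌉ = 2 baristas are needed.
Ibarra and Osei alone can cover everything: Tue-PM→Osei, Wed-AM→Ibarra, Wed-PM→Osei, Thu-AM→Ibarra, Thu-PM→Ibarra.

2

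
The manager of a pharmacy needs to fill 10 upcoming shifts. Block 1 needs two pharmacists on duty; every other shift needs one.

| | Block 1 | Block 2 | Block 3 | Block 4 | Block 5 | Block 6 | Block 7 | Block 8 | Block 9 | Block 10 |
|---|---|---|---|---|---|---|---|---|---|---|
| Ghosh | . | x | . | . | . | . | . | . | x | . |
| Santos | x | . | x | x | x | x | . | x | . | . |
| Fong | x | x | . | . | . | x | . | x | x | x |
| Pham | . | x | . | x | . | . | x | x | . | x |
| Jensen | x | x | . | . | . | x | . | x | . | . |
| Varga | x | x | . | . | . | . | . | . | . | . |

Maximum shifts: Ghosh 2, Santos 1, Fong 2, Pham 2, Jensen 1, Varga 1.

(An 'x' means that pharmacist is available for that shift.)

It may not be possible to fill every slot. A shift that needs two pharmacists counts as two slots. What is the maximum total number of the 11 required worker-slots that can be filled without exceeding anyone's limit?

9

Total capacity across all pharmacists is 2+1+2+2+1+1 = 9, and 11 slots are needed, so at most 9 can be filled.
An assignment achieving 9: Block 1→Jensen+Varga, Block 2→Ghosh, Block 3→Santos, Block 4→Pham, Block 6→Fong, Block 7→Pham, Block 9→Ghosh, Block 10→Fong.
Loads: Ghosh 2/2, Santos 1/1, Fong 2/2, Pham 2/2, Jensen 1/1, Varga 1/1.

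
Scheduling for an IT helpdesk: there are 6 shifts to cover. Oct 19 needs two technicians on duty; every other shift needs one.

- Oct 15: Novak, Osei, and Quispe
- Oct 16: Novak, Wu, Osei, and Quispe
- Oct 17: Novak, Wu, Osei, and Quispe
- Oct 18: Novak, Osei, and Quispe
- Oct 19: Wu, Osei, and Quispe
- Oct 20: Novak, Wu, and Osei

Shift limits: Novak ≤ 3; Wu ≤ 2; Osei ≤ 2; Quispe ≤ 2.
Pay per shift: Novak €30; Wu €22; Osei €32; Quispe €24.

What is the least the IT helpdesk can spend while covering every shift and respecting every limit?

€182

Picking the cheapest available technician for each shift independently would cost €160, but that ignores the shift limits.
An optimal schedule: Oct 15→Quispe, Oct 16→Novak, Oct 17→Novak, Oct 18→Novak, Oct 19→Wu+Quispe, Oct 20→Wu.
Total: 24 + 30 + 30 + 30 + 22 + 24 + 22 = €182.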